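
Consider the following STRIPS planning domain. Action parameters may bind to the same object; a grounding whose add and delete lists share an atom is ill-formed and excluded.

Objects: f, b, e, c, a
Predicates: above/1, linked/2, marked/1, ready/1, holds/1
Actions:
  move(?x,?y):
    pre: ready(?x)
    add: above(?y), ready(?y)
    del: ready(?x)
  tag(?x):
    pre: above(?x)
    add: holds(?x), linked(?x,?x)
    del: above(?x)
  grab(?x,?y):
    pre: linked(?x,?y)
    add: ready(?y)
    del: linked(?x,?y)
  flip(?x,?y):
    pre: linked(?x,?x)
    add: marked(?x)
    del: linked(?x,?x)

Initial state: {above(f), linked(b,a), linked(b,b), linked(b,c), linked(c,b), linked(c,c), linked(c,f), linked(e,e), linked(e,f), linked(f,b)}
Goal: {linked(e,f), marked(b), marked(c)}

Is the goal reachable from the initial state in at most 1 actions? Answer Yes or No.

No

1. flip(b,f)  →  {above(f), linked(b,a), linked(b,c), linked(c,b), linked(c,c), linked(c,f), linked(e,e), linked(e,f), linked(f,b), marked(b)}
2. flip(c,f)  →  {above(f), linked(b,a), linked(b,c), linked(c,b), linked(c,f), linked(e,e), linked(e,f), linked(f,b), marked(b), marked(c)}
optimal plan length = 2; 2 > 1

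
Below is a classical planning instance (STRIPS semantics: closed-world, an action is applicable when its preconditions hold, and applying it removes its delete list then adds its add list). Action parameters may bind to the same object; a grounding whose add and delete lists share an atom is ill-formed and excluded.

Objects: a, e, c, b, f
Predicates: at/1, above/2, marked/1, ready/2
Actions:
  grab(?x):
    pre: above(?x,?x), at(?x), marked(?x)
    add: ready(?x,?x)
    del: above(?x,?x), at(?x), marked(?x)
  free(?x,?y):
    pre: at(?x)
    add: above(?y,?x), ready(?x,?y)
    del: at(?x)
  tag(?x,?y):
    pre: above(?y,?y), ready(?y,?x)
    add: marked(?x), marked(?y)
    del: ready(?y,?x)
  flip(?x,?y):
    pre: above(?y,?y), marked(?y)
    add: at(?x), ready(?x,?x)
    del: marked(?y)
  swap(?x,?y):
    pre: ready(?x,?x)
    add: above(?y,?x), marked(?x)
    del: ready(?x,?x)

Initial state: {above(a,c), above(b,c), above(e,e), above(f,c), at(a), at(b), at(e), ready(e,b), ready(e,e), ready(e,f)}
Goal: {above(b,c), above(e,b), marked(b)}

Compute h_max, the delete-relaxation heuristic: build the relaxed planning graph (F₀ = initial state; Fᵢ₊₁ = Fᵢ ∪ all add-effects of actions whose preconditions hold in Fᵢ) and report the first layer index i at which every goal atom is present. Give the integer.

F0 = init (10 atoms)
F1 = F0 ∪ {above(a,a), above(a,b), above(a,e), above(b,a), above(b,b), above(b,e), above(c,a), above(c,b), above(c,e), above(e,a), above(e,b), above(f,a), above(f,b), above(f,e), marked(b), marked(e), marked(f), ready(a,a), ready(a,b), ready(a,c), ready(a,e), ready(a,f), ready(b,a), ready(b,b), ready(b,c), ready(b,e), ready(b,f), ready(e,a), ready(e,c)}  (39 atoms)
goal ⊆ F1  ⇒  h_max = 1

1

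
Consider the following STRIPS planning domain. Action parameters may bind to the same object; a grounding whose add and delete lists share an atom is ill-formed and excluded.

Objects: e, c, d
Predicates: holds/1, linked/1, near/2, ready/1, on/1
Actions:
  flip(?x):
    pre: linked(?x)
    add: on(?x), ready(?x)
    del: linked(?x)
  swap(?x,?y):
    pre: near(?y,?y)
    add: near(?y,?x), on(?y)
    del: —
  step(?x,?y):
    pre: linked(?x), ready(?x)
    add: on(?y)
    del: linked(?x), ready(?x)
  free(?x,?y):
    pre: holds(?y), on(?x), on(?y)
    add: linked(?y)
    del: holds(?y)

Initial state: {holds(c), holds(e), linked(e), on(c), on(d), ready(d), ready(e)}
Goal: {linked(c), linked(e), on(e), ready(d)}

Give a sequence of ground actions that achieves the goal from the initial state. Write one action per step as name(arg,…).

1. flip(e)  →  {holds(c), holds(e), on(c), on(d), on(e), ready(d), ready(e)}
2. free(e,e)  →  {holds(c), linked(e), on(c), on(d), on(e), ready(d), ready(e)}
3. free(e,c)  →  {linked(c), linked(e), on(c), on(d), on(e), ready(d), ready(e)}

flip(e); free(e,e); free(e,c)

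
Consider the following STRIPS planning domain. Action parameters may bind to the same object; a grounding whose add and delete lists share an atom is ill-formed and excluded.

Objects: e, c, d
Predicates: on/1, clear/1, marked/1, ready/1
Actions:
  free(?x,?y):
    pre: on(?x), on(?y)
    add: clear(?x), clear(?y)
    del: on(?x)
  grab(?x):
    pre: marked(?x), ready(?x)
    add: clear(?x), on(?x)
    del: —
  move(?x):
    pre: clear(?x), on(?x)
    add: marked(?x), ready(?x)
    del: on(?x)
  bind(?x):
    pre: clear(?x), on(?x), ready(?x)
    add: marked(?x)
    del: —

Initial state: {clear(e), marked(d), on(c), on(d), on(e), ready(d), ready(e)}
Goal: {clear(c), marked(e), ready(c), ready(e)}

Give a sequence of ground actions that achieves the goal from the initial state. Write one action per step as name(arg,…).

free(d,c); move(e); move(c)

1. free(d,c)  →  {clear(c), clear(d), clear(e), marked(d), on(c), on(e), ready(d), ready(e)}
2. move(e)  →  {clear(c), clear(d), clear(e), marked(d), marked(e), on(c), ready(d), ready(e)}
3. move(c)  →  {clear(c), clear(d), clear(e), marked(c), marked(d), marked(e), ready(c), ready(d), ready(e)}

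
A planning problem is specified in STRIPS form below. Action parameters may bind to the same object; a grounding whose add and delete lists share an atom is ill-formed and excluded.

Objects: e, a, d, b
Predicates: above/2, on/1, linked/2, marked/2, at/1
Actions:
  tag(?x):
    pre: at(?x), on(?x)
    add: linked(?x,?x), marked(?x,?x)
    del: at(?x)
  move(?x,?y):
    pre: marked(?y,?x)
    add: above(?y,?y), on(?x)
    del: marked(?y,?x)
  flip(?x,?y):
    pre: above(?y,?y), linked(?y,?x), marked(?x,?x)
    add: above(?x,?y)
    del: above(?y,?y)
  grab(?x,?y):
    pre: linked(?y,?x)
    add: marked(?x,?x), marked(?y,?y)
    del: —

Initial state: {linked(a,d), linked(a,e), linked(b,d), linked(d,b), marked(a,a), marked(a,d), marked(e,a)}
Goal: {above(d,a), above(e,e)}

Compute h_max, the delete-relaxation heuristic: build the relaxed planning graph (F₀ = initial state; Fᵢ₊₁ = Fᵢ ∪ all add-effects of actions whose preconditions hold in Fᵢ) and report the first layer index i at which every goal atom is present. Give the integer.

2

F0 = init (7 atoms)
F1 = F0 ∪ {above(a,a), above(e,e), marked(b,b), marked(d,d), marked(e,e), on(a), on(d)}  (14 atoms)
F2 = F1 ∪ {above(b,b), above(d,a), above(d,d), above(e,a), on(b), on(e)}  (20 atoms)
goal ⊆ F2  ⇒  h_max = 2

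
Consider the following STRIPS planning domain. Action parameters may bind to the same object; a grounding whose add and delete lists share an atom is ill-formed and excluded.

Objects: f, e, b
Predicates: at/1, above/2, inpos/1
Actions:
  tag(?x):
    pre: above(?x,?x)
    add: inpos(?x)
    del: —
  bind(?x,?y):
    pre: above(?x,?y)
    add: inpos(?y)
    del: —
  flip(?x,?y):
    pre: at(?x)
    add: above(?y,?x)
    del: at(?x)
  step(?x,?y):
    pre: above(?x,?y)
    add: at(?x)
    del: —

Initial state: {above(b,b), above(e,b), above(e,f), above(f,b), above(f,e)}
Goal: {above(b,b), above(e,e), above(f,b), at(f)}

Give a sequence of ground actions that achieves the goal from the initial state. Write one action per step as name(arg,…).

step(f,e); step(e,f); flip(e,e)

1. step(f,e)  →  {above(b,b), above(e,b), above(e,f), above(f,b), above(f,e), at(f)}
2. step(e,f)  →  {above(b,b), above(e,b), above(e,f), above(f,b), above(f,e), at(e), at(f)}
3. flip(e,e)  →  {above(b,b), above(e,b), above(e,e), above(e,f), above(f,b), above(f,e), at(f)}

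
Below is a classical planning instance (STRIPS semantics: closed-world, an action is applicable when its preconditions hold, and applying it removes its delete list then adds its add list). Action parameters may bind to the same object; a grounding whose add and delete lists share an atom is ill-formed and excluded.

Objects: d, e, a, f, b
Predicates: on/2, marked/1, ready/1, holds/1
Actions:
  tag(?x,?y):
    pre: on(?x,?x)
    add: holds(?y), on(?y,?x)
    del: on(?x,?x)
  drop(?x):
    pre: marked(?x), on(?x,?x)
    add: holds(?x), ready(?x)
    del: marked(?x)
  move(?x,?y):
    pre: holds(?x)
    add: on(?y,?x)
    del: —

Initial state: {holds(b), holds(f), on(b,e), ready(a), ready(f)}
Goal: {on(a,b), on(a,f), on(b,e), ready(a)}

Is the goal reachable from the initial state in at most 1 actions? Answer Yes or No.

No

1. move(f,a)  →  {holds(b), holds(f), on(a,f), on(b,e), ready(a), ready(f)}
2. move(b,a)  →  {holds(b), holds(f), on(a,b), on(a,f), on(b,e), ready(a), ready(f)}
optimal plan length = 2; 2 > 1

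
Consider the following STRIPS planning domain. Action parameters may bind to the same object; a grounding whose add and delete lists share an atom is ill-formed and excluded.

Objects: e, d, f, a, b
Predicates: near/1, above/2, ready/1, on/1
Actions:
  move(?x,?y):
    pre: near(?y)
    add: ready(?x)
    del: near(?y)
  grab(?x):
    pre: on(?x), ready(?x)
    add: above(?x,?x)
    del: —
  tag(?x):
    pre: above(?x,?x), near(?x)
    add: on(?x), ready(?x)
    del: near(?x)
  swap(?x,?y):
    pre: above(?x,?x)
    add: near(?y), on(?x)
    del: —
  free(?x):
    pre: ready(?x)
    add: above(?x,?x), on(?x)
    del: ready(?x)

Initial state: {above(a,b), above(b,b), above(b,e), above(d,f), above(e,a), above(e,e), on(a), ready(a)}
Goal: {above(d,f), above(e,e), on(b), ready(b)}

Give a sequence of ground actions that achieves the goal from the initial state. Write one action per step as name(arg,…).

1. swap(e,b)  →  {above(a,b), above(b,b), above(b,e), above(d,f), above(e,a), above(e,e), near(b), on(a), on(e), ready(a)}
2. tag(b)  →  {above(a,b), above(b,b), above(b,e), above(d,f), above(e,a), above(e,e), on(a), on(b), on(e), ready(a), ready(b)}

swap(e,b); tag(b)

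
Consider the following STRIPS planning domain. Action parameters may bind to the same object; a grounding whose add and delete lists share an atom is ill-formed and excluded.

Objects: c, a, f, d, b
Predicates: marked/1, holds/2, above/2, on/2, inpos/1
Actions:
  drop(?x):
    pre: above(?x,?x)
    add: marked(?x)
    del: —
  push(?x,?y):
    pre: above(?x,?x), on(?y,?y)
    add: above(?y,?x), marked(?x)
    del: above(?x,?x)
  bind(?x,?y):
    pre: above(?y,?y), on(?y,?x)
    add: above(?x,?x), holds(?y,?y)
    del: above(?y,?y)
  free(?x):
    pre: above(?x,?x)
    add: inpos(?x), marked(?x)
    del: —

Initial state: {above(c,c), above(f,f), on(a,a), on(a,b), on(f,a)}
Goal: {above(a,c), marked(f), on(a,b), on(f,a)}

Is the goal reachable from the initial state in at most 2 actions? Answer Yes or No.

Yes

1. drop(f)  →  {above(c,c), above(f,f), marked(f), on(a,a), on(a,b), on(f,a)}
2. push(c,a)  →  {above(a,c), above(f,f), marked(c), marked(f), on(a,a), on(a,b), on(f,a)}
optimal plan length = 2; 2 ≤ 2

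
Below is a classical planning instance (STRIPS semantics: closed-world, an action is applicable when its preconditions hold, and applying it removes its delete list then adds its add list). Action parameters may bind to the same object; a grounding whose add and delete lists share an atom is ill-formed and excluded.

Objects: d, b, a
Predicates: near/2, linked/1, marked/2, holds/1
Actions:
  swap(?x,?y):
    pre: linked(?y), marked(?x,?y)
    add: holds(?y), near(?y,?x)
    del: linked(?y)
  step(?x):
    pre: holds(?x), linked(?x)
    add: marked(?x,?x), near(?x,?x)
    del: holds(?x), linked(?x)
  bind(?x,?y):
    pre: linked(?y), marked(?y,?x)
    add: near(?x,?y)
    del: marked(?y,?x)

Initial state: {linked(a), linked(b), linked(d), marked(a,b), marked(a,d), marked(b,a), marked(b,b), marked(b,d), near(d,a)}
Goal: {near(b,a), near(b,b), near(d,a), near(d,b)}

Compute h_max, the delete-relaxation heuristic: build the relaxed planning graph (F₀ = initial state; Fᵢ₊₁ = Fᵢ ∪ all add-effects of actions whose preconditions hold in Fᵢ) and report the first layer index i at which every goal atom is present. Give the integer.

F0 = init (9 atoms)
F1 = F0 ∪ {holds(a), holds(b), holds(d), near(a,b), near(b,a), near(b,b), near(d,b)}  (16 atoms)
goal ⊆ F1  ⇒  h_max = 1

1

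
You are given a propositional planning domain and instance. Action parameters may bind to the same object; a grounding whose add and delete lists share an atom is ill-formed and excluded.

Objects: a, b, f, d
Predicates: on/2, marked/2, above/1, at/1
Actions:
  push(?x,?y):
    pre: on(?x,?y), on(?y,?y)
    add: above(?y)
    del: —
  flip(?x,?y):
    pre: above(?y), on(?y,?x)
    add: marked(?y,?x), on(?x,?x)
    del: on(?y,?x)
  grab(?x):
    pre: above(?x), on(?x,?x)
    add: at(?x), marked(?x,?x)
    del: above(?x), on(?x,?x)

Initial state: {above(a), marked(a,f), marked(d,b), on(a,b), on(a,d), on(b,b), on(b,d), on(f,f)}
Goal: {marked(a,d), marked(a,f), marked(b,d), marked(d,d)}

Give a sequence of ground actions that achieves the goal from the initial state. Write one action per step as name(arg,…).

1. push(a,b)  →  {above(a), above(b), marked(a,f), marked(d,b), on(a,b), on(a,d), on(b,b), on(b,d), on(f,f)}
2. flip(d,a)  →  {above(a), above(b), marked(a,d), marked(a,f), marked(d,b), on(a,b), on(b,b), on(b,d), on(d,d), on(f,f)}
3. push(b,d)  →  {above(a), above(b), above(d), marked(a,d), marked(a,f), marked(d,b), on(a,b), on(b,b), on(b,d), on(d,d), on(f,f)}
4. flip(d,b)  →  {above(a), above(b), above(d), marked(a,d), marked(a,f), marked(b,d), marked(d,b), on(a,b), on(b,b), on(d,d), on(f,f)}
5. grab(d)  →  {above(a), above(b), at(d), marked(a,d), marked(a,f), marked(b,d), marked(d,b), marked(d,d), on(a,b), on(b,b), on(f,f)}

push(a,b); flip(d,a); push(b,d); flip(d,b); grab(d)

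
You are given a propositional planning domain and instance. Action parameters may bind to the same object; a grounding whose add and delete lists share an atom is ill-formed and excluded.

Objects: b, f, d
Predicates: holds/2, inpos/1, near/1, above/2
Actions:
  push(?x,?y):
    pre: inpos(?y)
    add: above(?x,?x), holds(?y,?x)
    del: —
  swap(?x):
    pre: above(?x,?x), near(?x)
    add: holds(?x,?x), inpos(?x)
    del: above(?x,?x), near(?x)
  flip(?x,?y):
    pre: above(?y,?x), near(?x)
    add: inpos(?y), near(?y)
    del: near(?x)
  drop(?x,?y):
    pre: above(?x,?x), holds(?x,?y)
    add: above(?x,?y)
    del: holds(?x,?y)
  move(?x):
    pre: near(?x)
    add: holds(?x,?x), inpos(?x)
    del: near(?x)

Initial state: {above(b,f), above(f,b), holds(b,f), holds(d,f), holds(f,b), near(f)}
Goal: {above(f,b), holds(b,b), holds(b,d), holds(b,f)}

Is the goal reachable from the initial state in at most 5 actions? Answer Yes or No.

1. flip(f,b)  →  {above(b,f), above(f,b), holds(b,f), holds(d,f), holds(f,b), inpos(b), near(b)}
2. push(b,b)  →  {above(b,b), above(b,f), above(f,b), holds(b,b), holds(b,f), holds(d,f), holds(f,b), inpos(b), near(b)}
3. push(d,b)  →  {above(b,b), above(b,f), above(d,d), above(f,b), holds(b,b), holds(b,d), holds(b,f), holds(d,f), holds(f,b), inpos(b), near(b)}
optimal plan length = 3; 3 ≤ 5

Yes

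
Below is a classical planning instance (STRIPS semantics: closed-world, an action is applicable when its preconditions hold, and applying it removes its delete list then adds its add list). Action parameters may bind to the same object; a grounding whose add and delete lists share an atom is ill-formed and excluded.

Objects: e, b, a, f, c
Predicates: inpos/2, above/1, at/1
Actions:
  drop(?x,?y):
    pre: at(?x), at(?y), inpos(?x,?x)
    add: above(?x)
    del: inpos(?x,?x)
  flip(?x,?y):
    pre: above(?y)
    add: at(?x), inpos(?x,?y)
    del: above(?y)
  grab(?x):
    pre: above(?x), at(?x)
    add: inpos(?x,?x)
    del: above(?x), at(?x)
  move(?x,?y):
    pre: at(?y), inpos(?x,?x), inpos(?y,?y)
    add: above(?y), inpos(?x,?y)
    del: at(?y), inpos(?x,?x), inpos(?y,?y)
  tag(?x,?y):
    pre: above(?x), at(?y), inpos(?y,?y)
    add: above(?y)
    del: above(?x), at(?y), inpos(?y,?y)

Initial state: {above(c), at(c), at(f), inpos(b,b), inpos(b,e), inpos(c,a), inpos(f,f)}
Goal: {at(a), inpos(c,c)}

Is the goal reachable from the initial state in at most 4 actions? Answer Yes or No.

Yes

1. drop(f,f)  →  {above(c), above(f), at(c), at(f), inpos(b,b), inpos(b,e), inpos(c,a)}
2. flip(a,f)  →  {above(c), at(a), at(c), at(f), inpos(a,f), inpos(b,b), inpos(b,e), inpos(c,a)}
3. flip(c,c)  →  {at(a), at(c), at(f), inpos(a,f), inpos(b,b), inpos(b,e), inpos(c,a), inpos(c,c)}
optimal plan length = 3; 3 ≤ 4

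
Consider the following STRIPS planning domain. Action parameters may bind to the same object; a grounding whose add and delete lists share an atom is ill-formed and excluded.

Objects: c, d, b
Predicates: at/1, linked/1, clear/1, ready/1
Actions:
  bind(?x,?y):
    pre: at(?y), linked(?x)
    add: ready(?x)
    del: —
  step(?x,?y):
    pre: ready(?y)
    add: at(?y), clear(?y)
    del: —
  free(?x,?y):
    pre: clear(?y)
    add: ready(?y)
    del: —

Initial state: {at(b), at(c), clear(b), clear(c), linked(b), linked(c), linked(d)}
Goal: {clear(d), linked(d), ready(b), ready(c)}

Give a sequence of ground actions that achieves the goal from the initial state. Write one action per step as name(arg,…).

bind(c,c); bind(d,c); bind(b,c); step(c,d)

1. bind(c,c)  →  {at(b), at(c), clear(b), clear(c), linked(b), linked(c), linked(d), ready(c)}
2. bind(d,c)  →  {at(b), at(c), clear(b), clear(c), linked(b), linked(c), linked(d), ready(c), ready(d)}
3. bind(b,c)  →  {at(b), at(c), clear(b), clear(c), linked(b), linked(c), linked(d), ready(b), ready(c), ready(d)}
4. step(c,d)  →  {at(b), at(c), at(d), clear(b), clear(c), clear(d), linked(b), linked(c), linked(d), ready(b), ready(c), ready(d)}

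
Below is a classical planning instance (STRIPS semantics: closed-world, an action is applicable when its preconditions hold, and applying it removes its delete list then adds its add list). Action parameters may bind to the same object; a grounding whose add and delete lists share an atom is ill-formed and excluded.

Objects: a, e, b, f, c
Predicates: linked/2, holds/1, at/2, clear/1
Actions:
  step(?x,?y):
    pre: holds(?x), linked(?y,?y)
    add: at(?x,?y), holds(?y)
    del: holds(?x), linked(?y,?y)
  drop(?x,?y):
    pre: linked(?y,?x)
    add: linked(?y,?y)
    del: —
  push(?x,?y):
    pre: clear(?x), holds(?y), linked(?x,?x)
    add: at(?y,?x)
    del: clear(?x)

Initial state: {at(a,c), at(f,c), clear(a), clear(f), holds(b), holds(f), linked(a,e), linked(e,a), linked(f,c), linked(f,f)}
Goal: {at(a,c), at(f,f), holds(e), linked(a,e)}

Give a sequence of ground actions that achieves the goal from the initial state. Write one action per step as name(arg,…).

1. drop(a,e)  →  {at(a,c), at(f,c), clear(a), clear(f), holds(b), holds(f), linked(a,e), linked(e,a), linked(e,e), linked(f,c), linked(f,f)}
2. step(b,e)  →  {at(a,c), at(b,e), at(f,c), clear(a), clear(f), holds(e), holds(f), linked(a,e), linked(e,a), linked(f,c), linked(f,f)}
3. push(f,f)  →  {at(a,c), at(b,e), at(f,c), at(f,f), clear(a), holds(e), holds(f), linked(a,e), linked(e,a), linked(f,c), linked(f,f)}

drop(a,e); step(b,e); push(f,f)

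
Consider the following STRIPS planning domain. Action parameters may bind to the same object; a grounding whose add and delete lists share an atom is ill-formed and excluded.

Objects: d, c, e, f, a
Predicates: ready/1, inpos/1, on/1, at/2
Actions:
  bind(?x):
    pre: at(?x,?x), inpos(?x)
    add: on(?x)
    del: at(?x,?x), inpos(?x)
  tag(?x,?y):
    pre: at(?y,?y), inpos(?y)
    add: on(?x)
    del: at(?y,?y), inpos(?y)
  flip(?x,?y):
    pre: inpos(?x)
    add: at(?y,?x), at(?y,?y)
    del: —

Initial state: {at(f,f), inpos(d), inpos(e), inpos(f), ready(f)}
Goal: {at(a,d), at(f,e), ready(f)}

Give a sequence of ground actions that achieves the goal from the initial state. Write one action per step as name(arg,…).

flip(d,a); flip(e,f)

1. flip(d,a)  →  {at(a,a), at(a,d), at(f,f), inpos(d), inpos(e), inpos(f), ready(f)}
2. flip(e,f)  →  {at(a,a), at(a,d), at(f,e), at(f,f), inpos(d), inpos(e), inpos(f), ready(f)}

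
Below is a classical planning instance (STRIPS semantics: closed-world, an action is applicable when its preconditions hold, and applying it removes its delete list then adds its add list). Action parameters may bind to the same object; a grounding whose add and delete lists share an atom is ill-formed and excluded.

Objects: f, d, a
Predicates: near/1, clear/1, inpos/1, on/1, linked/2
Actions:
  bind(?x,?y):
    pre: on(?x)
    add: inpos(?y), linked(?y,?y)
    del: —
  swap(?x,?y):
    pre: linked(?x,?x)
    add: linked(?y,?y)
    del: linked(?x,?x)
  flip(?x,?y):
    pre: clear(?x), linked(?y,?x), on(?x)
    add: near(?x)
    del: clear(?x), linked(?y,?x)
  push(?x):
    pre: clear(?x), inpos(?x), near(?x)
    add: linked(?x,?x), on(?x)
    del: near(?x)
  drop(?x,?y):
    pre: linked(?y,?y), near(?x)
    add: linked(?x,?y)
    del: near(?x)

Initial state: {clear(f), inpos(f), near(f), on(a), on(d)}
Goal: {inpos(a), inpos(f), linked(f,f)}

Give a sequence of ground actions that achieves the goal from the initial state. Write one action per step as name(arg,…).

bind(d,f); bind(d,a)

1. bind(d,f)  →  {clear(f), inpos(f), linked(f,f), near(f), on(a), on(d)}
2. bind(d,a)  →  {clear(f), inpos(a), inpos(f), linked(a,a), linked(f,f), near(f), on(a), on(d)}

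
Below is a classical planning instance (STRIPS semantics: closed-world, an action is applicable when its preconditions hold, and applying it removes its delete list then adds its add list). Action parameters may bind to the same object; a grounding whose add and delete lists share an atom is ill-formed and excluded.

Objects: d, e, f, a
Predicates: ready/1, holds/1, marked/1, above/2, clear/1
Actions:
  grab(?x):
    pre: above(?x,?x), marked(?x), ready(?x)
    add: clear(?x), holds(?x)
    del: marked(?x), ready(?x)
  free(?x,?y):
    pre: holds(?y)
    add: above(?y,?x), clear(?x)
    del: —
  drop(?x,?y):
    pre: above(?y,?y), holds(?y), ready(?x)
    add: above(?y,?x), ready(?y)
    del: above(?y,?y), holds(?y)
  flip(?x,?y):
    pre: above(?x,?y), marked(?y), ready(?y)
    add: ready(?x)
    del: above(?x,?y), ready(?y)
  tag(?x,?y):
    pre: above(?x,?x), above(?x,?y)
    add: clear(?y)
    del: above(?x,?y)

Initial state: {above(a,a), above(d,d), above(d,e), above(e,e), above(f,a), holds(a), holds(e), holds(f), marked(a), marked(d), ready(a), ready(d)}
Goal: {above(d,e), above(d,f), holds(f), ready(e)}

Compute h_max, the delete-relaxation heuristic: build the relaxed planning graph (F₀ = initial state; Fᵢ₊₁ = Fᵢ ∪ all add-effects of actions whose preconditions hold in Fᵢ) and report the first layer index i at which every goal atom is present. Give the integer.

F0 = init (12 atoms)
F1 = F0 ∪ {above(a,d), above(a,e), above(a,f), above(e,a), above(e,d), above(e,f), above(f,d), above(f,e), above(f,f), clear(a), clear(d), clear(e), clear(f), holds(d), ready(e), ready(f)}  (28 atoms)
F2 = F1 ∪ {above(d,a), above(d,f)}  (30 atoms)
goal ⊆ F2  ⇒  h_max = 2

2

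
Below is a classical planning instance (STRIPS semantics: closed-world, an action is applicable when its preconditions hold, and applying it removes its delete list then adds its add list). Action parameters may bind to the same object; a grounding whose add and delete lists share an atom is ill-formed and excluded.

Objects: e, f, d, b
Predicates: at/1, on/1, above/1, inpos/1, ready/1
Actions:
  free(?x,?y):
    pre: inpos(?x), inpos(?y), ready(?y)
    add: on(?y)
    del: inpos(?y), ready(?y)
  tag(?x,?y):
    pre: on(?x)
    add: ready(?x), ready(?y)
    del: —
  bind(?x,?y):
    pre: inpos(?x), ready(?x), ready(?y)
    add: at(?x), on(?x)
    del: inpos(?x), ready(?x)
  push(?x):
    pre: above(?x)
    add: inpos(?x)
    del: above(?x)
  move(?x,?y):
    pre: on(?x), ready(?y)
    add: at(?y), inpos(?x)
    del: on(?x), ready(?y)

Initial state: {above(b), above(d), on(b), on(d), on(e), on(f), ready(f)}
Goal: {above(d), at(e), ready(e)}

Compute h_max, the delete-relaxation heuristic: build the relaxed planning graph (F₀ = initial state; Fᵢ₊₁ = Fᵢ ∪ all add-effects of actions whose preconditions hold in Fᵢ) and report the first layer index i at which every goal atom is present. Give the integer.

F0 = init (7 atoms)
F1 = F0 ∪ {at(f), inpos(b), inpos(d), inpos(e), inpos(f), ready(b), ready(d), ready(e)}  (15 atoms)
F2 = F1 ∪ {at(b), at(d), at(e)}  (18 atoms)
goal ⊆ F2  ⇒  h_max = 2

2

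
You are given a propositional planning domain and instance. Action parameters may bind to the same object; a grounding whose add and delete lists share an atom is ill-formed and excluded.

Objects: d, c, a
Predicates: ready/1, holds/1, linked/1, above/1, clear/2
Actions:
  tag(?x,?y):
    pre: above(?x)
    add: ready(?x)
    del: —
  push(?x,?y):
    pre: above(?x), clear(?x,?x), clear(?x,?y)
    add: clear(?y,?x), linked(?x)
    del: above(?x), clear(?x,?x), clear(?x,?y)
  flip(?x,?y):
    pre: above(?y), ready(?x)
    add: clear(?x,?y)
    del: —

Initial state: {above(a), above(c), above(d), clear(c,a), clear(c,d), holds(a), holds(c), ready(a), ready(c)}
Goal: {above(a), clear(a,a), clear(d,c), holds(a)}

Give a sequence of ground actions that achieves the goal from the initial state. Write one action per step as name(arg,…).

tag(d,d); flip(d,c); flip(a,a)

1. tag(d,d)  →  {above(a), above(c), above(d), clear(c,a), clear(c,d), holds(a), holds(c), ready(a), ready(c), ready(d)}
2. flip(d,c)  →  {above(a), above(c), above(d), clear(c,a), clear(c,d), clear(d,c), holds(a), holds(c), ready(a), ready(c), ready(d)}
3. flip(a,a)  →  {above(a), above(c), above(d), clear(a,a), clear(c,a), clear(c,d), clear(d,c), holds(a), holds(c), ready(a), ready(c), ready(d)}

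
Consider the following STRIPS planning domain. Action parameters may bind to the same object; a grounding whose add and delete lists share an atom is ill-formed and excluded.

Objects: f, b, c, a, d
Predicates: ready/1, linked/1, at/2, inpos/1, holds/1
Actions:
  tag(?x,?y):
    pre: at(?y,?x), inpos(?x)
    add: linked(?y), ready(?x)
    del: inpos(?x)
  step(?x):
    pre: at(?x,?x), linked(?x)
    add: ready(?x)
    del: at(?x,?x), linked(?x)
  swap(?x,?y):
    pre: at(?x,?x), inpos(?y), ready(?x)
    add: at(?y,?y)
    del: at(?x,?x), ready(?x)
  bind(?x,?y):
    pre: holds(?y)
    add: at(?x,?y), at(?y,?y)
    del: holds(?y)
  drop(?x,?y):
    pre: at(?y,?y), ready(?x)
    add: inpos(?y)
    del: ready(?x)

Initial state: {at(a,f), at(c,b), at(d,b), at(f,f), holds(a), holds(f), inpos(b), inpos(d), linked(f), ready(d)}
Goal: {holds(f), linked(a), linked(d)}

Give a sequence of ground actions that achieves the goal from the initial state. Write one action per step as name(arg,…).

tag(b,d); drop(b,f); tag(f,a)

1. tag(b,d)  →  {at(a,f), at(c,b), at(d,b), at(f,f), holds(a), holds(f), inpos(d), linked(d), linked(f), ready(b), ready(d)}
2. drop(b,f)  →  {at(a,f), at(c,b), at(d,b), at(f,f), holds(a), holds(f), inpos(d), inpos(f), linked(d), linked(f), ready(d)}
3. tag(f,a)  →  {at(a,f), at(c,b), at(d,b), at(f,f), holds(a), holds(f), inpos(d), linked(a), linked(d), linked(f), ready(d), ready(f)}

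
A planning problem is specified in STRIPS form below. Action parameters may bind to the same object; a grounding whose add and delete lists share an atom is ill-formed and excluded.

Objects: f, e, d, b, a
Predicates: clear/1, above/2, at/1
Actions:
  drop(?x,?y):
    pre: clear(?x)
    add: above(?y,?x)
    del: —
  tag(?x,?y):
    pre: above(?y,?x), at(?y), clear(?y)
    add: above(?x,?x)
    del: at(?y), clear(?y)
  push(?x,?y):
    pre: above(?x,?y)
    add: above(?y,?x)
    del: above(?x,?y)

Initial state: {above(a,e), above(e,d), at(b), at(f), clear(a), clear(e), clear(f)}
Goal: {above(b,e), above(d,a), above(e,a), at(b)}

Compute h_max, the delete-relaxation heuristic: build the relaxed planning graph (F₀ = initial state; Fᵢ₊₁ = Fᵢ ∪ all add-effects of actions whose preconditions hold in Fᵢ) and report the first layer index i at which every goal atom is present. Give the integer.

F0 = init (7 atoms)
F1 = F0 ∪ {above(a,a), above(a,f), above(b,a), above(b,e), above(b,f), above(d,a), above(d,e), above(d,f), above(e,a), above(e,e), above(e,f), above(f,a), above(f,e), above(f,f)}  (21 atoms)
goal ⊆ F1  ⇒  h_max = 1

1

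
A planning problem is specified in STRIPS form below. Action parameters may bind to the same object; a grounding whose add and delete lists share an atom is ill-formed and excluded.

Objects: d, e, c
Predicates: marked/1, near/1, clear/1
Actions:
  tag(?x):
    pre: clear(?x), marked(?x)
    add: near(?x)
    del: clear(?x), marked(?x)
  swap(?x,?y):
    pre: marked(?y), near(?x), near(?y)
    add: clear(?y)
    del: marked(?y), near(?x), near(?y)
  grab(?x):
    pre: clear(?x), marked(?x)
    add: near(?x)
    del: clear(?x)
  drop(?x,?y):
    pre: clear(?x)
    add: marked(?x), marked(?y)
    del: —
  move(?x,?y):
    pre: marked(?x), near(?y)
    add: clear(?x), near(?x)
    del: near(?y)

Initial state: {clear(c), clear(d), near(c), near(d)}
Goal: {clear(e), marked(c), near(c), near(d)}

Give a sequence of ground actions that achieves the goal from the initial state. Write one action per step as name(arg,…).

1. drop(c,e)  →  {clear(c), clear(d), marked(c), marked(e), near(c), near(d)}
2. move(e,c)  →  {clear(c), clear(d), clear(e), marked(c), marked(e), near(d), near(e)}
3. grab(c)  →  {clear(d), clear(e), marked(c), marked(e), near(c), near(d), near(e)}

drop(c,e); move(e,c); grab(c)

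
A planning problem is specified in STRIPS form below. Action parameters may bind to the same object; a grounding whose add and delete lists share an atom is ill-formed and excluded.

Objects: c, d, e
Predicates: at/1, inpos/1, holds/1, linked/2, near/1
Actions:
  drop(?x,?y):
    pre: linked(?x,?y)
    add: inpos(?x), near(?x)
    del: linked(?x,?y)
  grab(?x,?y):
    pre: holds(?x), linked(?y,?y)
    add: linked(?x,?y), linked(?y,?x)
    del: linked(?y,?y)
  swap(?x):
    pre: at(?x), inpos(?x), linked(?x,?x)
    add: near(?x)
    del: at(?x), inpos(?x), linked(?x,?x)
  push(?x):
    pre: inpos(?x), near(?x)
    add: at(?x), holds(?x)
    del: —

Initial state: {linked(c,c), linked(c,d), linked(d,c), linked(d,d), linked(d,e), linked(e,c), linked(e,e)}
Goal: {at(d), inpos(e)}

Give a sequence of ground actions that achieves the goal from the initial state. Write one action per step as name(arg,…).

drop(d,c); drop(e,c); push(d)

1. drop(d,c)  →  {inpos(d), linked(c,c), linked(c,d), linked(d,d), linked(d,e), linked(e,c), linked(e,e), near(d)}
2. drop(e,c)  →  {inpos(d), inpos(e), linked(c,c), linked(c,d), linked(d,d), linked(d,e), linked(e,e), near(d), near(e)}
3. push(d)  →  {at(d), holds(d), inpos(d), inpos(e), linked(c,c), linked(c,d), linked(d,d), linked(d,e), linked(e,e), near(d), near(e)}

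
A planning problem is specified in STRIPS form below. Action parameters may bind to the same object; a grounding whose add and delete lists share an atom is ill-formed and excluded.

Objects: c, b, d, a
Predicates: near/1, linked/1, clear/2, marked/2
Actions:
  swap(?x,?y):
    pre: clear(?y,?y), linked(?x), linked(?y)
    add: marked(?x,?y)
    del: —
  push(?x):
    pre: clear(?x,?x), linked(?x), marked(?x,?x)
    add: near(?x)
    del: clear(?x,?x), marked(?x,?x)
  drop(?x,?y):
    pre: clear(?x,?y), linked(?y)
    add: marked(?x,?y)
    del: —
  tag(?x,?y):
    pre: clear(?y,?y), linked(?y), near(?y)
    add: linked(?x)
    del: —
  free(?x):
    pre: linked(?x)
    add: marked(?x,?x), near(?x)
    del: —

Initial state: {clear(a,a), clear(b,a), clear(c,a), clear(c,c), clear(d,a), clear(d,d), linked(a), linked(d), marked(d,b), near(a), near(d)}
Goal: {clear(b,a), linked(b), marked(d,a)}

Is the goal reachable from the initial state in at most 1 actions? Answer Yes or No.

1. swap(d,a)  →  {clear(a,a), clear(b,a), clear(c,a), clear(c,c), clear(d,a), clear(d,d), linked(a), linked(d), marked(d,a), marked(d,b), near(a), near(d)}
2. tag(b,d)  →  {clear(a,a), clear(b,a), clear(c,a), clear(c,c), clear(d,a), clear(d,d), linked(a), linked(b), linked(d), marked(d,a), marked(d,b), near(a), near(d)}
optimal plan length = 2; 2 > 1

No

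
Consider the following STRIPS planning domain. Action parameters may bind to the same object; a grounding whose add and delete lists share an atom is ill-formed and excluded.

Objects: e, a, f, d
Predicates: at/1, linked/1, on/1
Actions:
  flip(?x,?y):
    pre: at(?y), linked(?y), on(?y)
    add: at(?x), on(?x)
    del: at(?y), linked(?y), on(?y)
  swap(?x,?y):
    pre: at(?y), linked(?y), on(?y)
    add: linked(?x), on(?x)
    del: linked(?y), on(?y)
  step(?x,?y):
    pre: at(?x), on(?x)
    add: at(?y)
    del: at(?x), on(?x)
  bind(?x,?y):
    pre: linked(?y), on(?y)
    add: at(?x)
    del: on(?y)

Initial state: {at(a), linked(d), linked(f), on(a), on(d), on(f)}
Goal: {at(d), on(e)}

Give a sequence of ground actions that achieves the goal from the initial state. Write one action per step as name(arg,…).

step(a,d); swap(e,d)

1. step(a,d)  →  {at(d), linked(d), linked(f), on(d), on(f)}
2. swap(e,d)  →  {at(d), linked(e), linked(f), on(e), on(f)}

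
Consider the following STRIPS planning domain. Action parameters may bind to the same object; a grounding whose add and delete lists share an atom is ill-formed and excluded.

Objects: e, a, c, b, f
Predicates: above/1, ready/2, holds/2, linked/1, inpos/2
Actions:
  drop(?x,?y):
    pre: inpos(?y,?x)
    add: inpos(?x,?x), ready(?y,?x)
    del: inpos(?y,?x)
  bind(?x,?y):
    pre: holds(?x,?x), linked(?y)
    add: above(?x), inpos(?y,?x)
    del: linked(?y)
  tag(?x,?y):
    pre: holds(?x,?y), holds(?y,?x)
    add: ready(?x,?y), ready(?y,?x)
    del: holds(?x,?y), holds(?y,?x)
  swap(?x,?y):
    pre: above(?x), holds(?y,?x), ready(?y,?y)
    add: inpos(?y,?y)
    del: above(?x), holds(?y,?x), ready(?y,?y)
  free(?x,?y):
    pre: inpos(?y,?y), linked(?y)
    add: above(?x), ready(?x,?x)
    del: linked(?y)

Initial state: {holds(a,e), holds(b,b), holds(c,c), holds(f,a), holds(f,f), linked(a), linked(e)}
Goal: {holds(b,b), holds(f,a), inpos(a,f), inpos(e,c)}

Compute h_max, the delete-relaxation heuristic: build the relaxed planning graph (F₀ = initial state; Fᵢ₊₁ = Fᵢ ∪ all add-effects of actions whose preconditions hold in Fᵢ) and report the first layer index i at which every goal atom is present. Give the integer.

F0 = init (7 atoms)
F1 = F0 ∪ {above(b), above(c), above(f), inpos(a,b), inpos(a,c), inpos(a,f), inpos(e,b), inpos(e,c), inpos(e,f), ready(b,b), ready(c,c), ready(f,f)}  (19 atoms)
goal ⊆ F1  ⇒  h_max = 1

1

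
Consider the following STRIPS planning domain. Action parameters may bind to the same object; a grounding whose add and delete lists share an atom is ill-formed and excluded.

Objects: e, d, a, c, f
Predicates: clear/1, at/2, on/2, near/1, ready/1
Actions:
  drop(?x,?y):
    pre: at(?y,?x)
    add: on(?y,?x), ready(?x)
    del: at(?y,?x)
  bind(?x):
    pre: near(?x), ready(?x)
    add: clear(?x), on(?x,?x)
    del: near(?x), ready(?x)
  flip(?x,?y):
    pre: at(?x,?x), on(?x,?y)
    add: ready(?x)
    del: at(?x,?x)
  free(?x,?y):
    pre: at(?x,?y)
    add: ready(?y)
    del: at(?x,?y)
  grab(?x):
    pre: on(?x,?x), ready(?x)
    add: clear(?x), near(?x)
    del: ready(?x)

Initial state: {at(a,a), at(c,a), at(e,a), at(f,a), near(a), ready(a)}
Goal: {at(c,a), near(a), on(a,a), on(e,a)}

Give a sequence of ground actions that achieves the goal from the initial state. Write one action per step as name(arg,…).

1. drop(a,e)  →  {at(a,a), at(c,a), at(f,a), near(a), on(e,a), ready(a)}
2. drop(a,a)  →  {at(c,a), at(f,a), near(a), on(a,a), on(e,a), ready(a)}

drop(a,e); drop(a,a)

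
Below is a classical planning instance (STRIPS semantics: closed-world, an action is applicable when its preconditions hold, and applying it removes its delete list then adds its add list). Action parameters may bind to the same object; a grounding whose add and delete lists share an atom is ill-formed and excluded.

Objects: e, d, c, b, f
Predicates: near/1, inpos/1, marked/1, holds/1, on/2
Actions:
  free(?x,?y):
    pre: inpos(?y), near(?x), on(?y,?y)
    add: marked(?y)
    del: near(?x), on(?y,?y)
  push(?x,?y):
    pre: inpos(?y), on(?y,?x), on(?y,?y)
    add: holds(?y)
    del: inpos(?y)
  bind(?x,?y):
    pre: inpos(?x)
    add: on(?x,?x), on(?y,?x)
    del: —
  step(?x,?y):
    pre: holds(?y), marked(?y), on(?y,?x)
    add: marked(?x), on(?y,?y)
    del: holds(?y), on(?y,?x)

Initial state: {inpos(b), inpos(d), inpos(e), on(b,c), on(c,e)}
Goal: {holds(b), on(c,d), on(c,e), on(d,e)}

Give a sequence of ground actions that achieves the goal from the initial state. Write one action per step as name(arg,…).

1. bind(e,d)  →  {inpos(b), inpos(d), inpos(e), on(b,c), on(c,e), on(d,e), on(e,e)}
2. bind(d,c)  →  {inpos(b), inpos(d), inpos(e), on(b,c), on(c,d), on(c,e), on(d,d), on(d,e), on(e,e)}
3. bind(b,e)  →  {inpos(b), inpos(d), inpos(e), on(b,b), on(b,c), on(c,d), on(c,e), on(d,d), on(d,e), on(e,b), on(e,e)}
4. push(c,b)  →  {holds(b), inpos(d), inpos(e), on(b,b), on(b,c), on(c,d), on(c,e), on(d,d), on(d,e), on(e,b), on(e,e)}

bind(e,d); bind(d,c); bind(b,e); push(c,b)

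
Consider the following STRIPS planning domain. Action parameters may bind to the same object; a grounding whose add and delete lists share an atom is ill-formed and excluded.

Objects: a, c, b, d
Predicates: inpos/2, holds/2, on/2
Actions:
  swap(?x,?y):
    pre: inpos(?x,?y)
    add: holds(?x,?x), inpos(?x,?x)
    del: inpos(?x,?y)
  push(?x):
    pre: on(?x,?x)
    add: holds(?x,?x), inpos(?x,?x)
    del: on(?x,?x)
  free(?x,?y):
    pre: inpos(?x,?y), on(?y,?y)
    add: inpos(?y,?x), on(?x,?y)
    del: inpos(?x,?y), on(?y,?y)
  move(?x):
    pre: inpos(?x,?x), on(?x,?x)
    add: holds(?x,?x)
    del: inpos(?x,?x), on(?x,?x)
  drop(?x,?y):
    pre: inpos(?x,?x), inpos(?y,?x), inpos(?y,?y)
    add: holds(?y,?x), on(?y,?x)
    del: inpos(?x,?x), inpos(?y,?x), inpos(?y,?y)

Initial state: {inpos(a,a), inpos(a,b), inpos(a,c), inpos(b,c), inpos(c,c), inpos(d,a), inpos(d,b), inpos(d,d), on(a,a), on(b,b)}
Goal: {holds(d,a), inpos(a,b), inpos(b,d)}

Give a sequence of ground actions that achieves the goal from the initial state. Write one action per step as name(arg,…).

free(d,b); drop(a,d)

1. free(d,b)  →  {inpos(a,a), inpos(a,b), inpos(a,c), inpos(b,c), inpos(b,d), inpos(c,c), inpos(d,a), inpos(d,d), on(a,a), on(d,b)}
2. drop(a,d)  →  {holds(d,a), inpos(a,b), inpos(a,c), inpos(b,c), inpos(b,d), inpos(c,c), on(a,a), on(d,a), on(d,b)}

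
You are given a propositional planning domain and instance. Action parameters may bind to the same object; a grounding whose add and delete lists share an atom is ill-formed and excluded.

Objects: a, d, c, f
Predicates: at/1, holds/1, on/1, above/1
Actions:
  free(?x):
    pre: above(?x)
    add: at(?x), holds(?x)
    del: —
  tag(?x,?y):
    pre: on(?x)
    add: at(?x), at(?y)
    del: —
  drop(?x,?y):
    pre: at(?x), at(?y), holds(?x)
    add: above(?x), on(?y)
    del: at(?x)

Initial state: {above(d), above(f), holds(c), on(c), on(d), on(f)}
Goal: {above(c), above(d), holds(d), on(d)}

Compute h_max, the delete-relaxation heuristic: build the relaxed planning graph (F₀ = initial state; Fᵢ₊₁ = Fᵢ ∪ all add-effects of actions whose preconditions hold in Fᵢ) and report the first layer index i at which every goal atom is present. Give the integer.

F0 = init (6 atoms)
F1 = F0 ∪ {at(a), at(c), at(d), at(f), holds(d), holds(f)}  (12 atoms)
F2 = F1 ∪ {above(c), on(a)}  (14 atoms)
goal ⊆ F2  ⇒  h_max = 2

2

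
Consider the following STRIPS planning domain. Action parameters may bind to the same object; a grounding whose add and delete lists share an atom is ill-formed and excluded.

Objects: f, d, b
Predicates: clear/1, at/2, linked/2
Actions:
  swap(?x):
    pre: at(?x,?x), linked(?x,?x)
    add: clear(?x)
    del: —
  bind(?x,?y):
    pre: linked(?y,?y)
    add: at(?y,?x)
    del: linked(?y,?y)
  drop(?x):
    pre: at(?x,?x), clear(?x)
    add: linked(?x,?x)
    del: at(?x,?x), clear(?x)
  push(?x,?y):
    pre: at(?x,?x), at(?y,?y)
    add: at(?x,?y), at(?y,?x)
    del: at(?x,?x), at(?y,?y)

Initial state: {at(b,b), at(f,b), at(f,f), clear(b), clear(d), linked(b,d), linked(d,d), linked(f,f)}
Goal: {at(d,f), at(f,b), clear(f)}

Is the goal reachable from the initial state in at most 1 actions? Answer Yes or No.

No

1. swap(f)  →  {at(b,b), at(f,b), at(f,f), clear(b), clear(d), clear(f), linked(b,d), linked(d,d), linked(f,f)}
2. bind(f,d)  →  {at(b,b), at(d,f), at(f,b), at(f,f), clear(b), clear(d), clear(f), linked(b,d), linked(f,f)}
optimal plan length = 2; 2 > 1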